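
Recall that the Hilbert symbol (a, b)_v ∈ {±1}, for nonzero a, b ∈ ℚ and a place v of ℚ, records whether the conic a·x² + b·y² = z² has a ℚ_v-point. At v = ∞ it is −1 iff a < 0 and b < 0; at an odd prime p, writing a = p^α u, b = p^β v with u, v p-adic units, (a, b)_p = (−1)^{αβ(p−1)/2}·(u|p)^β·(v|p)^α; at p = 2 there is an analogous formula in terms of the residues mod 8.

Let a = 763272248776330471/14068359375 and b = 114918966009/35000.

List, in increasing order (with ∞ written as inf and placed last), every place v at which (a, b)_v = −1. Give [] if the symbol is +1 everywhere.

[3, 7, 17, 23]

Mod squares: a ≡ 5865, b ≡ 14. Check v ∈ {∞, 2, 3, 5, 7, 17, 23}.
v=∞: 5865 > 0 and 14 > 0  ⇒  (a,b)_∞ = +1.
v=3: a=3^-1·(≡2), b=3^2·(≡2) mod 3; (2|3)=-1, (2|3)=-1; (−1)^{-1·2·1}·(-1)^2·(-1)^-1 = -1.
v=2: v_2(a)=0, v_2(b)=-3; units ≡ 1, 7 (mod 8); ε·ε+αω+βω = 0·1+0·0+-3·0 ≡ 0  ⇒  (a,b)_2 = +1.
v=17: a=17^9·(≡3), b=17^6·(≡11) mod 17; (3|17)=-1, (11|17)=-1; (−1)^{9·6·8}·(-1)^6·(-1)^9 = -1.
v=5: a=5^-9·(≡2), b=5^-4·(≡4) mod 5; (2|5)=-1, (4|5)=+1; (−1)^{-9·-4·2}·(-1)^-4·(+1)^-9 = +1.
v=7: a=7^-4·(≡6), b=7^-1·(≡4) mod 7; (6|7)=-1, (4|7)=+1; (−1)^{-4·-1·3}·(-1)^-1·(+1)^-4 = -1.
v=23: a=23^5·(≡8), b=23^2·(≡5) mod 23; (8|23)=+1, (5|23)=-1; (−1)^{5·2·11}·(+1)^2·(-1)^5 = -1.
Ram(5865, 14) = {3, 7, 17, 23}; no ℚ_3-point on the conic.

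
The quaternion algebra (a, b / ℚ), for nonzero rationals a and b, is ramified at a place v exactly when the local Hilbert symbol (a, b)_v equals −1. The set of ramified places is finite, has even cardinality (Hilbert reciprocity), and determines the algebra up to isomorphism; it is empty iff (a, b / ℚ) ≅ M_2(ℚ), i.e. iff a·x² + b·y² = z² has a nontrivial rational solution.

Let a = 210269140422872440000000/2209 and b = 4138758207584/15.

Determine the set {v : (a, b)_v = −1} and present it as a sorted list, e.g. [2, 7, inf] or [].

[2, 7, 11, 13]

Mod squares: a ≡ 910, b ≡ 5610. Check v ∈ {∞, 2, 3, 5, 7, 11, 13, 17, 47}.
v=7: a=7^3·(≡1), b=7^2·(≡3) mod 7; (1|7)=+1, (3|7)=-1; (−1)^{3·2·3}·(+1)^2·(-1)^3 = -1.
v=17: a=17^8·(≡15), b=17^5·(≡5) mod 17; (15|17)=+1, (5|17)=-1; (−1)^{8·5·8}·(+1)^5·(-1)^8 = +1.
v=5: a=5^7·(≡3), b=5^-1·(≡3) mod 5; (3|5)=-1, (3|5)=-1; (−1)^{7·-1·2}·(-1)^-1·(-1)^7 = +1.
v=13: a=13^3·(≡11), b=13^2·(≡11) mod 13; (11|13)=-1, (11|13)=-1; (−1)^{3·2·6}·(-1)^2·(-1)^3 = -1.
v=47: a=47^-2·(≡18), b=47^0·(≡18) mod 47; (18|47)=+1, (18|47)=+1; (−1)^{-2·0·23}·(+1)^0·(+1)^-2 = +1.
v=3: a=3^0·(≡1), b=3^-1·(≡1) mod 3; (1|3)=+1, (1|3)=+1; (−1)^{0·-1·1}·(+1)^-1·(+1)^0 = +1.
v=∞: 910 > 0 and 5610 > 0  ⇒  (a,b)_∞ = +1.
v=2: v_2(a)=9, v_2(b)=5; units ≡ 7, 5 (mod 8); ε·ε+αω+βω = 1·0+9·1+5·0 ≡ 1  ⇒  (a,b)_2 = -1.
v=11: a=11^0·(≡7), b=11^1·(≡5) mod 11; (7|11)=-1, (5|11)=+1; (−1)^{0·1·5}·(-1)^1·(+1)^0 = -1.
Ram(910, 5610) = {2, 7, 11, 13}; no ℚ_2-point on the conic.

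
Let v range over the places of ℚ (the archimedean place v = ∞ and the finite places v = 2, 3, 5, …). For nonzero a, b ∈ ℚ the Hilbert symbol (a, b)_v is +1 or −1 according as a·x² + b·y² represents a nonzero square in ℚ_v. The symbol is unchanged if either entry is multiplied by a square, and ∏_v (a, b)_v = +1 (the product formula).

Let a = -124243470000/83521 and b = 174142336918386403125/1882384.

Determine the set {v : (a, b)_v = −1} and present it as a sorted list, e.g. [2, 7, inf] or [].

(a, b) ≡ (-17043, 5) mod (ℚ^×)²; places V = {2, 3, 5, 7, 13, 17, 19, 23, ∞}.
(a,b)_2: α=4, β=-4; u≡5, v≡5 (mod 8); ε(u)ε(v)=0·0, αω(v)=4·1, βω(u)=-4·1; sum ≡ 0  ⇒  +1.
(a,b)_5: α=4, u≡3; β=5, v≡1 (mod 5); (3|5)=-1, (1|5)=+1; sign (−1)^0·-1^5·+1^4 = -1.
(a,b)_∞: sgn(-17043)=−, sgn(5)=+, so +1.
(a,b)_7: α=0, u≡2; β=-6, v≡3 (mod 7); (2|7)=+1, (3|7)=-1; sign (−1)^0·+1^-6·-1^0 = +1.
(a,b)_3: α=7, u≡1; β=14, v≡2 (mod 3); (1|3)=+1, (2|3)=-1; sign (−1)^0·+1^14·-1^7 = -1.
(a,b)_23: α=1, u≡4; β=2, v≡7 (mod 23); (4|23)=+1, (7|23)=-1; sign (−1)^0·+1^2·-1^1 = -1.
(a,b)_17: α=-4, u≡4; β=0, v≡7 (mod 17); (4|17)=+1, (7|17)=-1; sign (−1)^0·+1^0·-1^-4 = +1.
(a,b)_13: α=1, u≡5; β=2, v≡7 (mod 13); (5|13)=-1, (7|13)=-1; sign (−1)^0·-1^2·-1^1 = -1.
(a,b)_19: α=1, u≡18; β=4, v≡4 (mod 19); (18|19)=-1, (4|19)=+1; sign (−1)^0·-1^4·+1^1 = +1.
(-17043, 5 / ℚ) ramifies at {3, 5, 13, 23}: a division algebra.

[3, 5, 13, 23]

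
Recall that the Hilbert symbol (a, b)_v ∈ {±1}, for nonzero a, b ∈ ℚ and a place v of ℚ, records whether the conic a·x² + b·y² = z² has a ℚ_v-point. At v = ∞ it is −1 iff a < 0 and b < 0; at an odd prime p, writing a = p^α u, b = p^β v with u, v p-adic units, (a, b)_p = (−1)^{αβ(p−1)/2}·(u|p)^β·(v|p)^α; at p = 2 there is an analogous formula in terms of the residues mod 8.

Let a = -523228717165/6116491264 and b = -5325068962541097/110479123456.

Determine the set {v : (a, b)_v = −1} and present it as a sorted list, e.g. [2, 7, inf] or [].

Mod squares: a ≡ -226765, b ≡ -45353. Check v ∈ {∞, 2, 3, 5, 7, 11, 13, 17, 19, 31, 37, 47}.
v=31: a=31^3·(≡8), b=31^1·(≡16) mod 31; (8|31)=+1, (16|31)=+1; (−1)^{3·1·15}·(+1)^1·(+1)^3 = -1.
v=3: a=3^0·(≡2), b=3^6·(≡1) mod 3; (2|3)=-1, (1|3)=+1; (−1)^{0·6·1}·(-1)^6·(+1)^0 = +1.
v=∞: -226765 < 0 and -45353 < 0  ⇒  (a,b)_∞ = -1.
v=19: a=19^1·(≡1), b=19^1·(≡17) mod 19; (1|19)=+1, (17|19)=+1; (−1)^{1·1·9}·(+1)^1·(+1)^1 = -1.
v=37: a=37^0·(≡24), b=37^2·(≡36) mod 37; (24|37)=-1, (36|37)=+1; (−1)^{0·2·18}·(-1)^2·(+1)^0 = +1.
v=11: a=11^1·(≡8), b=11^1·(≡6) mod 11; (8|11)=-1, (6|11)=-1; (−1)^{1·1·5}·(-1)^1·(-1)^1 = -1.
v=17: a=17^0·(≡1), b=17^-2·(≡6) mod 17; (1|17)=+1, (6|17)=-1; (−1)^{0·-2·8}·(+1)^-2·(-1)^0 = +1.
v=2: v_2(a)=-14, v_2(b)=-10; units ≡ 3, 7 (mod 8); ε·ε+αω+βω = 1·1+-14·0+-10·1 ≡ 1  ⇒  (a,b)_2 = -1.
v=47: a=47^-2·(≡38), b=47^-2·(≡37) mod 47; (38|47)=-1, (37|47)=+1; (−1)^{-2·-2·23}·(-1)^-2·(+1)^-2 = +1.
v=5: a=5^1·(≡3), b=5^0·(≡3) mod 5; (3|5)=-1, (3|5)=-1; (−1)^{1·0·2}·(-1)^0·(-1)^1 = -1.
v=7: a=7^5·(≡1), b=7^7·(≡6) mod 7; (1|7)=+1, (6|7)=-1; (−1)^{5·7·3}·(+1)^7·(-1)^5 = +1.
v=13: a=13^-2·(≡6), b=13^-2·(≡4) mod 13; (6|13)=-1, (4|13)=+1; (−1)^{-2·-2·6}·(-1)^-2·(+1)^-2 = +1.
Ram(-226765, -45353) = {2, 5, 11, 19, 31, ∞}; no ℚ_2-point on the conic.

[2, 5, 11, 19, 31, inf]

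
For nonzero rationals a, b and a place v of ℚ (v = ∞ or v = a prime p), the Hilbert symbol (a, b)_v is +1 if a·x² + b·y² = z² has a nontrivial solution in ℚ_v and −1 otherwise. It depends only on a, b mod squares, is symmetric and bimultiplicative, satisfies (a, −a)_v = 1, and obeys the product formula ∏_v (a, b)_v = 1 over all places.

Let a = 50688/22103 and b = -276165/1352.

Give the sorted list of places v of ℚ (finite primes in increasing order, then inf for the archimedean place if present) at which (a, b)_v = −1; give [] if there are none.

(a, b) ≡ (506, -170) mod (ℚ^×)²; places V = {2, 3, 5, 11, 13, 17, 19, 23, 31, ∞}.
(a,b)_19: α=0, u≡12; β=2, v≡11 (mod 19); (12|19)=-1, (11|19)=+1; sign (−1)^0·-1^2·+1^0 = +1.
(a,b)_13: α=0, u≡9; β=-2, v≡9 (mod 13); (9|13)=+1, (9|13)=+1; sign (−1)^0·+1^-2·+1^0 = +1.
(a,b)_∞: sgn(506)=+, sgn(-170)=−, so +1.
(a,b)_31: α=-2, u≡19; β=0, v≡4 (mod 31); (19|31)=+1, (4|31)=+1; sign (−1)^0·+1^0·+1^-2 = +1.
(a,b)_17: α=0, u≡15; β=1, v≡14 (mod 17); (15|17)=+1, (14|17)=-1; sign (−1)^0·+1^1·-1^0 = +1.
(a,b)_11: α=1, u≡8; β=0, v≡10 (mod 11); (8|11)=-1, (10|11)=-1; sign (−1)^0·-1^0·-1^1 = -1.
(a,b)_3: α=2, u≡2; β=2, v≡1 (mod 3); (2|3)=-1, (1|3)=+1; sign (−1)^0·-1^2·+1^2 = +1.
(a,b)_23: α=-1, u≡10; β=0, v≡10 (mod 23); (10|23)=-1, (10|23)=-1; sign (−1)^0·-1^0·-1^-1 = -1.
(a,b)_2: α=9, β=-3; u≡5, v≡3 (mod 8); ε(u)ε(v)=0·1, αω(v)=9·1, βω(u)=-3·1; sum ≡ 0  ⇒  +1.
(a,b)_5: α=0, u≡1; β=1, v≡1 (mod 5); (1|5)=+1, (1|5)=+1; sign (−1)^0·+1^1·+1^0 = +1.
|Ram(506, -170)| = 2, even; anisotropic at {11, 23}.

[11, 23]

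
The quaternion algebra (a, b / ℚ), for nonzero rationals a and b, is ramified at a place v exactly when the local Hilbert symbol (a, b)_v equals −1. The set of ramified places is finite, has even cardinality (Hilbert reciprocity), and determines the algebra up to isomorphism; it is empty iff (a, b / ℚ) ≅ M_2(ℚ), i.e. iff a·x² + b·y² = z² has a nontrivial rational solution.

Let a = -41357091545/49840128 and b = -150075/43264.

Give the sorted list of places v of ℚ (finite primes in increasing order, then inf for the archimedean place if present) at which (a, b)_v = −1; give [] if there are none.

[2, 5, 7, 23, 29, inf]

(a, b) ≡ (-46690, -667) mod (ℚ^×)²; places V = {2, 3, 5, 7, 11, 13, 23, 29, ∞}.
(a,b)_2: α=-15, β=-8; u≡7, v≡5 (mod 8); ε(u)ε(v)=1·0, αω(v)=-15·1, βω(u)=-8·0; sum ≡ 1  ⇒  -1.
(a,b)_5: α=1, u≡2; β=2, v≡3 (mod 5); (2|5)=-1, (3|5)=-1; sign (−1)^0·-1^2·-1^1 = -1.
(a,b)_13: α=-2, u≡7; β=-2, v≡4 (mod 13); (7|13)=-1, (4|13)=+1; sign (−1)^0·-1^-2·+1^-2 = +1.
(a,b)_7: α=1, u≡2; β=0, v≡3 (mod 7); (2|7)=+1, (3|7)=-1; sign (−1)^0·+1^0·-1^1 = -1.
(a,b)_∞: sgn(-46690)=−, sgn(-667)=−, so -1.
(a,b)_23: α=1, u≡21; β=1, v≡7 (mod 23); (21|23)=-1, (7|23)=-1; sign (−1)^1·-1^1·-1^1 = -1.
(a,b)_29: α=1, u≡21; β=1, v≡25 (mod 29); (21|29)=-1, (25|29)=+1; sign (−1)^0·-1^1·+1^1 = -1.
(a,b)_11: α=6, u≡1; β=0, v≡9 (mod 11); (1|11)=+1, (9|11)=+1; sign (−1)^0·+1^0·+1^6 = +1.
(a,b)_3: α=-2, u≡2; β=2, v≡2 (mod 3); (2|3)=-1, (2|3)=-1; sign (−1)^0·-1^2·-1^-2 = +1.
Ram(-46690, -667) = {2, 5, 7, 23, 29, ∞}; no ℚ_2-point on the conic.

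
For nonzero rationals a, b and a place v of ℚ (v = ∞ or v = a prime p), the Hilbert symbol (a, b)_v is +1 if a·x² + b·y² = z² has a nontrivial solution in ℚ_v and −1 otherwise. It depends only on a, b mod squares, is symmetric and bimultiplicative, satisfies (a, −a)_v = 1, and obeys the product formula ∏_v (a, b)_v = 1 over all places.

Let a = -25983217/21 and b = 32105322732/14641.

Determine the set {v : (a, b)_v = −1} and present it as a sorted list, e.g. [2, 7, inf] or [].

Mod squares: a ≡ -324597, b ≡ 453747. Check v ∈ {∞, 2, 3, 7, 11, 13, 17, 19, 29, 31, 41}.
v=11: a=11^0·(≡7), b=11^-4·(≡10) mod 11; (7|11)=-1, (10|11)=-1; (−1)^{0·-4·5}·(-1)^-4·(-1)^0 = +1.
v=7: a=7^-1·(≡2), b=7^3·(≡4) mod 7; (2|7)=+1, (4|7)=+1; (−1)^{-1·3·3}·(+1)^3·(+1)^-1 = -1.
v=41: a=41^3·(≡25), b=41^1·(≡28) mod 41; (25|41)=+1, (28|41)=-1; (−1)^{3·1·20}·(+1)^1·(-1)^3 = -1.
v=3: a=3^-1·(≡2), b=3^1·(≡1) mod 3; (2|3)=-1, (1|3)=+1; (−1)^{-1·1·1}·(-1)^1·(+1)^-1 = +1.
v=19: a=19^0·(≡12), b=19^2·(≡13) mod 19; (12|19)=-1, (13|19)=-1; (−1)^{0·2·9}·(-1)^2·(-1)^0 = +1.
v=29: a=29^1·(≡24), b=29^0·(≡13) mod 29; (24|29)=+1, (13|29)=+1; (−1)^{1·0·14}·(+1)^0·(+1)^1 = +1.
v=31: a=31^0·(≡4), b=31^1·(≡25) mod 31; (4|31)=+1, (25|31)=+1; (−1)^{0·1·15}·(+1)^1·(+1)^0 = +1.
v=13: a=13^1·(≡10), b=13^0·(≡5) mod 13; (10|13)=+1, (5|13)=-1; (−1)^{1·0·6}·(+1)^0·(-1)^1 = -1.
v=17: a=17^0·(≡2), b=17^1·(≡9) mod 17; (2|17)=+1, (9|17)=+1; (−1)^{0·1·8}·(+1)^1·(+1)^0 = +1.
v=∞: -324597 < 0 and 453747 > 0  ⇒  (a,b)_∞ = +1.
v=2: v_2(a)=0, v_2(b)=2; units ≡ 3, 3 (mod 8); ε·ε+αω+βω = 1·1+0·1+2·1 ≡ 1  ⇒  (a,b)_2 = -1.
|Ram(-324597, 453747)| = 4, even; anisotropic at {2, 7, 13, 41}.

[2, 7, 13, 41]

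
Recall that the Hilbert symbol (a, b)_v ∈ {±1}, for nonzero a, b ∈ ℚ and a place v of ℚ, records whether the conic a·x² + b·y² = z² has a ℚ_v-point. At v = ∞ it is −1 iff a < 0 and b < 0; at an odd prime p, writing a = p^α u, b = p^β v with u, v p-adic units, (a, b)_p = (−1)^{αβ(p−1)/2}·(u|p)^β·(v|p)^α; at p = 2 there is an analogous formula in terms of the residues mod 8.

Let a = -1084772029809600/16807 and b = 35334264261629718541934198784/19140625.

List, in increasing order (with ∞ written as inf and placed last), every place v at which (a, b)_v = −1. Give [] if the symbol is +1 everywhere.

[2, 7]

(a, b) ≡ (-288057, 451) mod (ℚ^×)²; places V = {2, 3, 5, 7, 11, 23, 29, 41, 43, ∞}.
(a,b)_7: α=-5, u≡1; β=-2, v≡5 (mod 7); (1|7)=+1, (5|7)=-1; sign (−1)^0·+1^-2·-1^-5 = -1.
(a,b)_5: α=2, u≡3; β=-8, v≡1 (mod 5); (3|5)=-1, (1|5)=+1; sign (−1)^0·-1^-8·+1^2 = +1.
(a,b)_23: α=0, u≡6; β=2, v≡11 (mod 23); (6|23)=+1, (11|23)=-1; sign (−1)^0·+1^2·-1^0 = +1.
(a,b)_43: α=1, u≡17; β=2, v≡31 (mod 43); (17|43)=+1, (31|43)=+1; sign (−1)^0·+1^2·+1^1 = +1.
(a,b)_29: α=1, u≡26; β=2, v≡5 (mod 29); (26|29)=-1, (5|29)=+1; sign (−1)^0·-1^2·+1^1 = +1.
(a,b)_3: α=5, u≡2; β=10, v≡1 (mod 3); (2|3)=-1, (1|3)=+1; sign (−1)^0·-1^10·+1^5 = +1.
(a,b)_2: α=6, β=16; u≡7, v≡3 (mod 8); ε(u)ε(v)=1·1, αω(v)=6·1, βω(u)=16·0; sum ≡ 1  ⇒  -1.
(a,b)_11: α=3, u≡4; β=5, v≡8 (mod 11); (4|11)=+1, (8|11)=-1; sign (−1)^1·+1^5·-1^3 = +1.
(a,b)_∞: sgn(-288057)=−, sgn(451)=+, so +1.
(a,b)_41: α=2, u≡5; β=3, v≡14 (mod 41); (5|41)=+1, (14|41)=-1; sign (−1)^0·+1^3·-1^2 = +1.
(-288057, 451 / ℚ) ramifies at {2, 7}: a division algebra.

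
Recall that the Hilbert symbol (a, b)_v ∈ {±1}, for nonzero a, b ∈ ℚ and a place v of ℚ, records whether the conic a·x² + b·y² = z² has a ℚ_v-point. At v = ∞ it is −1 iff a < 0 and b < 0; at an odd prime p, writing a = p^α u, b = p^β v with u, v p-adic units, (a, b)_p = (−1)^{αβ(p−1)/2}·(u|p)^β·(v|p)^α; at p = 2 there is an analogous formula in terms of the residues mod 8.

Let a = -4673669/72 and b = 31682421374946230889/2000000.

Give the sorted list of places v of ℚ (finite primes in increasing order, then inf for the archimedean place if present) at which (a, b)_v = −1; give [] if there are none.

(a, b) ≡ (-190762, 6578) mod (ℚ^×)²; places V = {2, 3, 5, 7, 11, 13, 23, 29, ∞}.
(a,b)_7: α=2, u≡4; β=6, v≡6 (mod 7); (4|7)=+1, (6|7)=-1; sign (−1)^0·+1^6·-1^2 = +1.
(a,b)_29: α=1, u≡16; β=2, v≡23 (mod 29); (16|29)=+1, (23|29)=+1; sign (−1)^0·+1^2·+1^1 = +1.
(a,b)_3: α=-2, u≡2; β=2, v≡2 (mod 3); (2|3)=-1, (2|3)=-1; sign (−1)^0·-1^2·-1^-2 = +1.
(a,b)_∞: sgn(-190762)=−, sgn(6578)=+, so +1.
(a,b)_13: α=1, u≡4; β=3, v≡1 (mod 13); (4|13)=+1, (1|13)=+1; sign (−1)^0·+1^3·+1^1 = +1.
(a,b)_5: α=0, u≡3; β=-6, v≡3 (mod 5); (3|5)=-1, (3|5)=-1; sign (−1)^0·-1^-6·-1^0 = +1.
(a,b)_23: α=1, u≡16; β=3, v≡22 (mod 23); (16|23)=+1, (22|23)=-1; sign (−1)^1·+1^3·-1^1 = +1.
(a,b)_11: α=1, u≡3; β=3, v≡5 (mod 11); (3|11)=+1, (5|11)=+1; sign (−1)^1·+1^3·+1^1 = -1.
(a,b)_2: α=-3, β=-7; u≡3, v≡1 (mod 8); ε(u)ε(v)=1·0, αω(v)=-3·0, βω(u)=-7·1; sum ≡ 1  ⇒  -1.
Ram(-190762, 6578) = {2, 11}; no ℚ_2-point on the conic.

[2, 11]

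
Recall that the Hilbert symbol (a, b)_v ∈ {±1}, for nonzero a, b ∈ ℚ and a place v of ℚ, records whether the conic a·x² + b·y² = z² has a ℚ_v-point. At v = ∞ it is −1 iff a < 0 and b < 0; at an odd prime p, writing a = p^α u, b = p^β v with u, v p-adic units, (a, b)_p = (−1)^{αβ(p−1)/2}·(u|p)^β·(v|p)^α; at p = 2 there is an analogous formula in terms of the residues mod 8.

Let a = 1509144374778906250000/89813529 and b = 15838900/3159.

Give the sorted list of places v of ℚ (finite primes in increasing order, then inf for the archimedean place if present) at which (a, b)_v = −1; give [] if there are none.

[7, 11, 13, 17]

(a, b) ≡ (385, 51051) mod (ℚ^×)²; places V = {2, 3, 5, 7, 11, 13, 17, ∞}.
(a,b)_13: α=-2, u≡5; β=-1, v≡10 (mod 13); (5|13)=-1, (10|13)=+1; sign (−1)^0·-1^-1·+1^-2 = -1.
(a,b)_7: α=3, u≡6; β=1, v≡3 (mod 7); (6|7)=-1, (3|7)=-1; sign (−1)^1·-1^1·-1^3 = -1.
(a,b)_3: α=-12, u≡1; β=-5, v≡1 (mod 3); (1|3)=+1, (1|3)=+1; sign (−1)^0·+1^-5·+1^-12 = +1.
(a,b)_2: α=4, β=2; u≡1, v≡3 (mod 8); ε(u)ε(v)=0·1, αω(v)=4·1, βω(u)=2·0; sum ≡ 0  ⇒  +1.
(a,b)_5: α=11, u≡3; β=2, v≡4 (mod 5); (3|5)=-1, (4|5)=+1; sign (−1)^0·-1^2·+1^11 = +1.
(a,b)_∞: sgn(385)=+, sgn(51051)=+, so +1.
(a,b)_17: α=2, u≡12; β=1, v≡12 (mod 17); (12|17)=-1, (12|17)=-1; sign (−1)^0·-1^1·-1^2 = -1.
(a,b)_11: α=7, u≡6; β=3, v≡10 (mod 11); (6|11)=-1, (10|11)=-1; sign (−1)^1·-1^3·-1^7 = -1.
Ram(385, 51051) = {7, 11, 13, 17}; no ℚ_7-point on the conic.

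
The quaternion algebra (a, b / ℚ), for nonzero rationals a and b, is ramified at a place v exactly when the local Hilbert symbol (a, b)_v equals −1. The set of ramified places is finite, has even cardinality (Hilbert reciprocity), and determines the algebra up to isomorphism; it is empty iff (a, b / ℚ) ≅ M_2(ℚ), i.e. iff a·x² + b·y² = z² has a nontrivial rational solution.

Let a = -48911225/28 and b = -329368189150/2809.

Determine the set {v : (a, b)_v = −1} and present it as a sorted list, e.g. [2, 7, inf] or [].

Mod squares: a ≡ -113183, b ≡ -79534. Check v ∈ {∞, 2, 5, 7, 11, 13, 19, 23, 37, 53}.
v=7: a=7^-1·(≡2), b=7^1·(≡5) mod 7; (2|7)=+1, (5|7)=-1; (−1)^{-1·1·3}·(+1)^1·(-1)^-1 = +1.
v=13: a=13^0·(≡7), b=13^1·(≡11) mod 13; (7|13)=-1, (11|13)=-1; (−1)^{0·1·6}·(-1)^1·(-1)^0 = -1.
v=∞: -113183 < 0 and -79534 < 0  ⇒  (a,b)_∞ = -1.
v=37: a=37^1·(≡7), b=37^2·(≡11) mod 37; (7|37)=+1, (11|37)=+1; (−1)^{1·2·18}·(+1)^2·(+1)^1 = +1.
v=5: a=5^2·(≡2), b=5^2·(≡1) mod 5; (2|5)=-1, (1|5)=+1; (−1)^{2·2·2}·(-1)^2·(+1)^2 = +1.
v=11: a=11^2·(≡6), b=11^2·(≡7) mod 11; (6|11)=-1, (7|11)=-1; (−1)^{2·2·5}·(-1)^2·(-1)^2 = +1.
v=19: a=19^1·(≡6), b=19^1·(≡8) mod 19; (6|19)=+1, (8|19)=-1; (−1)^{1·1·9}·(+1)^1·(-1)^1 = +1.
v=53: a=53^0·(≡7), b=53^-2·(≡5) mod 53; (7|53)=+1, (5|53)=-1; (−1)^{0·-2·26}·(+1)^-2·(-1)^0 = +1.
v=23: a=23^1·(≡1), b=23^1·(≡7) mod 23; (1|23)=+1, (7|23)=-1; (−1)^{1·1·11}·(+1)^1·(-1)^1 = +1.
v=2: v_2(a)=-2, v_2(b)=1; units ≡ 1, 1 (mod 8); ε·ε+αω+βω = 0·0+-2·0+1·0 ≡ 0  ⇒  (a,b)_2 = +1.
(-113183, -79534 / ℚ) ramifies at {13, ∞}: a division algebra.

[13, inf]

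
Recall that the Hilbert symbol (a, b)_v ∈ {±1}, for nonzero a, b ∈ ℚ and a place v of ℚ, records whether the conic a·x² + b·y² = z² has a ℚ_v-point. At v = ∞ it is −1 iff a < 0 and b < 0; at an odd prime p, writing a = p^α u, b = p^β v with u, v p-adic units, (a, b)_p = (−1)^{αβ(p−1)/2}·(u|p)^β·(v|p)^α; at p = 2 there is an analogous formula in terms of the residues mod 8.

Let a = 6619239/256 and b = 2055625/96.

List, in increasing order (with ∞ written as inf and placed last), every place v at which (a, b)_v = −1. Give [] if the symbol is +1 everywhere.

[2, 3, 11, 17, 19, 23]

Mod squares: a ≡ 81719, b ≡ 19734. Check v ∈ {∞, 2, 3, 5, 11, 13, 17, 19, 23}.
v=2: v_2(a)=-8, v_2(b)=-5; units ≡ 7, 3 (mod 8); ε·ε+αω+βω = 1·1+-8·1+-5·0 ≡ 1  ⇒  (a,b)_2 = -1.
v=19: a=19^1·(≡6), b=19^0·(≡15) mod 19; (6|19)=+1, (15|19)=-1; (−1)^{1·0·9}·(+1)^0·(-1)^1 = -1.
v=3: a=3^4·(≡2), b=3^-1·(≡2) mod 3; (2|3)=-1, (2|3)=-1; (−1)^{4·-1·1}·(-1)^-1·(-1)^4 = -1.
v=23: a=23^1·(≡21), b=23^1·(≡5) mod 23; (21|23)=-1, (5|23)=-1; (−1)^{1·1·11}·(-1)^1·(-1)^1 = -1.
v=17: a=17^1·(≡16), b=17^0·(≡11) mod 17; (16|17)=+1, (11|17)=-1; (−1)^{1·0·8}·(+1)^0·(-1)^1 = -1.
v=13: a=13^0·(≡9), b=13^1·(≡9) mod 13; (9|13)=+1, (9|13)=+1; (−1)^{0·1·6}·(+1)^1·(+1)^0 = +1.
v=∞: 81719 > 0 and 19734 > 0  ⇒  (a,b)_∞ = +1.
v=5: a=5^0·(≡4), b=5^4·(≡4) mod 5; (4|5)=+1, (4|5)=+1; (−1)^{0·4·2}·(+1)^4·(+1)^0 = +1.
v=11: a=11^1·(≡9), b=11^1·(≡5) mod 11; (9|11)=+1, (5|11)=+1; (−1)^{1·1·5}·(+1)^1·(+1)^1 = -1.
|Ram(81719, 19734)| = 6, even; anisotropic at {2, 3, 11, 17, 19, 23}.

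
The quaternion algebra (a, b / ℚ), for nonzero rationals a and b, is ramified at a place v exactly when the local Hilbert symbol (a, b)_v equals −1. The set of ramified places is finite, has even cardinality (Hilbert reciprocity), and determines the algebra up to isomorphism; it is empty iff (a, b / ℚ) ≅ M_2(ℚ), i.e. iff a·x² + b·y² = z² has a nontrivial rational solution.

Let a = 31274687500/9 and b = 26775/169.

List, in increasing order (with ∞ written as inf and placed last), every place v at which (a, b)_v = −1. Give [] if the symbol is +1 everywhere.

[2, 17]

(a, b) ≡ (595, 119) mod (ℚ^×)²; places V = {2, 3, 5, 7, 13, 17, 29, ∞}.
(a,b)_2: α=2, β=0; u≡3, v≡7 (mod 8); ε(u)ε(v)=1·1, αω(v)=2·0, βω(u)=0·1; sum ≡ 1  ⇒  -1.
(a,b)_5: α=7, u≡4; β=2, v≡4 (mod 5); (4|5)=+1, (4|5)=+1; sign (−1)^0·+1^2·+1^7 = +1.
(a,b)_3: α=-2, u≡1; β=2, v≡2 (mod 3); (1|3)=+1, (2|3)=-1; sign (−1)^0·+1^2·-1^-2 = +1.
(a,b)_17: α=1, u≡9; β=1, v≡6 (mod 17); (9|17)=+1, (6|17)=-1; sign (−1)^0·+1^1·-1^1 = -1.
(a,b)_29: α=2, u≡18; β=0, v≡10 (mod 29); (18|29)=-1, (10|29)=-1; sign (−1)^0·-1^0·-1^2 = +1.
(a,b)_∞: sgn(595)=+, sgn(119)=+, so +1.
(a,b)_7: α=1, u≡2; β=1, v≡3 (mod 7); (2|7)=+1, (3|7)=-1; sign (−1)^1·+1^1·-1^1 = +1.
(a,b)_13: α=0, u≡12; β=-2, v≡8 (mod 13); (12|13)=+1, (8|13)=-1; sign (−1)^0·+1^-2·-1^0 = +1.
(595, 119 / ℚ) ramifies at {2, 17}: a division algebra.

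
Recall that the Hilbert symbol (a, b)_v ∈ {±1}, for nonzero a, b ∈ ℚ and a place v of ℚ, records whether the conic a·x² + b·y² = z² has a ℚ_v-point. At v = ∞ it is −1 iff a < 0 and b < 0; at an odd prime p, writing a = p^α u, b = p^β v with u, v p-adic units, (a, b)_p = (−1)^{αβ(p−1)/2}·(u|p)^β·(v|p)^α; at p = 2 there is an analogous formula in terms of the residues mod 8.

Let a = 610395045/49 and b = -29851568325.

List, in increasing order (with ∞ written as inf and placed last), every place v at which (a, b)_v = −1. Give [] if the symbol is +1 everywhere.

(a, b) ≡ (10005, -437) mod (ℚ^×)²; places V = {2, 3, 5, 7, 13, 19, 23, 29, ∞}.
(a,b)_13: α=2, u≡8; β=0, v≡6 (mod 13); (8|13)=-1, (6|13)=-1; sign (−1)^0·-1^0·-1^2 = +1.
(a,b)_19: α=2, u≡17; β=3, v≡3 (mod 19); (17|19)=+1, (3|19)=-1; sign (−1)^0·+1^3·-1^2 = +1.
(a,b)_29: α=1, u≡17; β=2, v≡8 (mod 29); (17|29)=-1, (8|29)=-1; sign (−1)^0·-1^2·-1^1 = -1.
(a,b)_5: α=1, u≡1; β=2, v≡2 (mod 5); (1|5)=+1, (2|5)=-1; sign (−1)^0·+1^2·-1^1 = -1.
(a,b)_∞: sgn(10005)=+, sgn(-437)=−, so +1.
(a,b)_23: α=1, u≡22; β=1, v≡3 (mod 23); (22|23)=-1, (3|23)=+1; sign (−1)^1·-1^1·+1^1 = +1.
(a,b)_7: α=-2, u≡1; β=0, v≡2 (mod 7); (1|7)=+1, (2|7)=+1; sign (−1)^0·+1^0·+1^-2 = +1.
(a,b)_2: α=0, β=0; u≡5, v≡3 (mod 8); ε(u)ε(v)=0·1, αω(v)=0·1, βω(u)=0·1; sum ≡ 0  ⇒  +1.
(a,b)_3: α=1, u≡2; β=2, v≡1 (mod 3); (2|3)=-1, (1|3)=+1; sign (−1)^0·-1^2·+1^1 = +1.
Ram(10005, -437) = {5, 29}; no ℚ_5-point on the conic.

[5, 29]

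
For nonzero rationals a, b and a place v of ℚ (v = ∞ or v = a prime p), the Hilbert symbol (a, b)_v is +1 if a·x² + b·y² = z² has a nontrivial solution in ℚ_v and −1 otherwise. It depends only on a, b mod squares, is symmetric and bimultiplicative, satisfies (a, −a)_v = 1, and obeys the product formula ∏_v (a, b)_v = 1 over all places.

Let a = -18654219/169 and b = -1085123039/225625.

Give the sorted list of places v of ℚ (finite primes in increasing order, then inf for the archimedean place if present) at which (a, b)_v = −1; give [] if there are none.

Mod squares: a ≡ -230299, b ≡ -31031. Check v ∈ {∞, 2, 3, 5, 7, 11, 13, 17, 19, 23, 31}.
v=∞: -230299 < 0 and -31031 < 0  ⇒  (a,b)_∞ = -1.
v=23: a=23^1·(≡11), b=23^0·(≡21) mod 23; (11|23)=-1, (21|23)=-1; (−1)^{1·0·11}·(-1)^0·(-1)^1 = -1.
v=13: a=13^-2·(≡1), b=13^1·(≡6) mod 13; (1|13)=+1, (6|13)=-1; (−1)^{-2·1·6}·(+1)^1·(-1)^-2 = +1.
v=3: a=3^4·(≡2), b=3^0·(≡1) mod 3; (2|3)=-1, (1|3)=+1; (−1)^{4·0·1}·(-1)^0·(+1)^4 = +1.
v=11: a=11^0·(≡8), b=11^3·(≡10) mod 11; (8|11)=-1, (10|11)=-1; (−1)^{0·3·5}·(-1)^3·(-1)^0 = -1.
v=5: a=5^0·(≡4), b=5^-4·(≡1) mod 5; (4|5)=+1, (1|5)=+1; (−1)^{0·-4·2}·(+1)^-4·(+1)^0 = +1.
v=19: a=19^1·(≡7), b=19^-2·(≡18) mod 19; (7|19)=+1, (18|19)=-1; (−1)^{1·-2·9}·(+1)^-2·(-1)^1 = -1.
v=17: a=17^1·(≡8), b=17^2·(≡5) mod 17; (8|17)=+1, (5|17)=-1; (−1)^{1·2·8}·(+1)^2·(-1)^1 = -1.
v=31: a=31^1·(≡26), b=31^1·(≡12) mod 31; (26|31)=-1, (12|31)=-1; (−1)^{1·1·15}·(-1)^1·(-1)^1 = -1.
v=7: a=7^0·(≡4), b=7^1·(≡6) mod 7; (4|7)=+1, (6|7)=-1; (−1)^{0·1·3}·(+1)^1·(-1)^0 = +1.
v=2: v_2(a)=0, v_2(b)=0; units ≡ 5, 1 (mod 8); ε·ε+αω+βω = 0·0+0·0+0·1 ≡ 0  ⇒  (a,b)_2 = +1.
|Ram(-230299, -31031)| = 6, even; anisotropic at {11, 17, 19, 23, 31, ∞}.

[11, 17, 19, 23, 31, inf]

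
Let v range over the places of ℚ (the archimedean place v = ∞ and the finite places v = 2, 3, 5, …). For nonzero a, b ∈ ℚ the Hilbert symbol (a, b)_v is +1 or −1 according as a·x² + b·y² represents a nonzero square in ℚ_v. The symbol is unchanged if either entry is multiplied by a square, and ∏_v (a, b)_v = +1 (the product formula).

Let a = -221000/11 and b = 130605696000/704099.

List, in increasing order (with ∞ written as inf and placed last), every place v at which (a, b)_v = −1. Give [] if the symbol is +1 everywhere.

[2, 3, 17, 19]

Mod squares: a ≡ -24310, b ≡ 692835. Check v ∈ {∞, 2, 3, 5, 11, 13, 17, 19, 23}.
v=∞: -24310 < 0 and 692835 > 0  ⇒  (a,b)_∞ = +1.
v=19: a=19^0·(≡18), b=19^1·(≡9) mod 19; (18|19)=-1, (9|19)=+1; (−1)^{0·1·9}·(-1)^1·(+1)^0 = -1.
v=5: a=5^3·(≡2), b=5^3·(≡2) mod 5; (2|5)=-1, (2|5)=-1; (−1)^{3·3·2}·(-1)^3·(-1)^3 = +1.
v=17: a=17^1·(≡2), b=17^1·(≡6) mod 17; (2|17)=+1, (6|17)=-1; (−1)^{1·1·8}·(+1)^1·(-1)^1 = -1.
v=11: a=11^-1·(≡1), b=11^-3·(≡10) mod 11; (1|11)=+1, (10|11)=-1; (−1)^{-1·-3·5}·(+1)^-3·(-1)^-1 = +1.
v=23: a=23^0·(≡9), b=23^-2·(≡2) mod 23; (9|23)=+1, (2|23)=+1; (−1)^{0·-2·11}·(+1)^-2·(+1)^0 = +1.
v=13: a=13^1·(≡11), b=13^1·(≡7) mod 13; (11|13)=-1, (7|13)=-1; (−1)^{1·1·6}·(-1)^1·(-1)^1 = +1.
v=2: v_2(a)=3, v_2(b)=10; units ≡ 5, 3 (mod 8); ε·ε+αω+βω = 0·1+3·1+10·1 ≡ 1  ⇒  (a,b)_2 = -1.
v=3: a=3^0·(≡2), b=3^5·(≡2) mod 3; (2|3)=-1, (2|3)=-1; (−1)^{0·5·1}·(-1)^5·(-1)^0 = -1.
|Ram(-24310, 692835)| = 4, even; anisotropic at {2, 3, 17, 19}.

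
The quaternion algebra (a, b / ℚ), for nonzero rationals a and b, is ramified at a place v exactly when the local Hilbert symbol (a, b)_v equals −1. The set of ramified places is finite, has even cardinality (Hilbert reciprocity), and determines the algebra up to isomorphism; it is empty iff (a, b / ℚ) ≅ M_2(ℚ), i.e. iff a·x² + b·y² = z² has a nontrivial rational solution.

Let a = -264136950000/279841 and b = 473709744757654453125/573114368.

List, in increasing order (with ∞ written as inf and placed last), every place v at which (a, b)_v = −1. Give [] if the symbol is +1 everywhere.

[3, 19]

(a, b) ≡ (-55, 570) mod (ℚ^×)²; places V = {2, 3, 5, 7, 11, 19, 23, 41, ∞}.
(a,b)_41: α=0, u≡15; β=2, v≡21 (mod 41); (15|41)=-1, (21|41)=+1; sign (−1)^0·-1^2·+1^0 = +1.
(a,b)_5: α=5, u≡1; β=7, v≡4 (mod 5); (1|5)=+1, (4|5)=+1; sign (−1)^0·+1^7·+1^5 = +1.
(a,b)_7: α=2, u≡2; β=2, v≡5 (mod 7); (2|7)=+1, (5|7)=-1; sign (−1)^0·+1^2·-1^2 = +1.
(a,b)_19: α=0, u≡13; β=1, v≡7 (mod 19); (13|19)=-1, (7|19)=+1; sign (−1)^0·-1^1·+1^0 = -1.
(a,b)_23: α=-4, u≡14; β=-4, v≡16 (mod 23); (14|23)=-1, (16|23)=+1; sign (−1)^0·-1^-4·+1^-4 = +1.
(a,b)_3: α=4, u≡2; β=7, v≡1 (mod 3); (2|3)=-1, (1|3)=+1; sign (−1)^0·-1^7·+1^4 = -1.
(a,b)_11: α=3, u≡10; β=6, v≡9 (mod 11); (10|11)=-1, (9|11)=+1; sign (−1)^0·-1^6·+1^3 = +1.
(a,b)_∞: sgn(-55)=−, sgn(570)=+, so +1.
(a,b)_2: α=4, β=-11; u≡1, v≡5 (mod 8); ε(u)ε(v)=0·0, αω(v)=4·1, βω(u)=-11·0; sum ≡ 0  ⇒  +1.
(-55, 570 / ℚ) ramifies at {3, 19}: a division algebra.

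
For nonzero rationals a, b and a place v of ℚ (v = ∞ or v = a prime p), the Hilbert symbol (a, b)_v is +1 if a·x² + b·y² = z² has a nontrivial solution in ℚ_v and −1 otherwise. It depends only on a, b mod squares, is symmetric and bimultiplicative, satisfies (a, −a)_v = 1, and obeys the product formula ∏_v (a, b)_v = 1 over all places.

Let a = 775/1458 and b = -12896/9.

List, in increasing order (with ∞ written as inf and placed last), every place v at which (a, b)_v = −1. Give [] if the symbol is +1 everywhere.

Mod squares: a ≡ 62, b ≡ -806. Check v ∈ {∞, 2, 3, 5, 13, 31}.
v=13: a=13^0·(≡4), b=13^1·(≡1) mod 13; (4|13)=+1, (1|13)=+1; (−1)^{0·1·6}·(+1)^1·(+1)^0 = +1.
v=3: a=3^-6·(≡2), b=3^-2·(≡1) mod 3; (2|3)=-1, (1|3)=+1; (−1)^{-6·-2·1}·(-1)^-2·(+1)^-6 = +1.
v=2: v_2(a)=-1, v_2(b)=5; units ≡ 7, 5 (mod 8); ε·ε+αω+βω = 1·0+-1·1+5·0 ≡ 1  ⇒  (a,b)_2 = -1.
v=31: a=31^1·(≡25), b=31^1·(≡2) mod 31; (25|31)=+1, (2|31)=+1; (−1)^{1·1·15}·(+1)^1·(+1)^1 = -1.
v=∞: 62 > 0 and -806 < 0  ⇒  (a,b)_∞ = +1.
v=5: a=5^2·(≡2), b=5^0·(≡1) mod 5; (2|5)=-1, (1|5)=+1; (−1)^{2·0·2}·(-1)^0·(+1)^2 = +1.
Ram(62, -806) = {2, 31}; no ℚ_2-point on the conic.

[2, 31]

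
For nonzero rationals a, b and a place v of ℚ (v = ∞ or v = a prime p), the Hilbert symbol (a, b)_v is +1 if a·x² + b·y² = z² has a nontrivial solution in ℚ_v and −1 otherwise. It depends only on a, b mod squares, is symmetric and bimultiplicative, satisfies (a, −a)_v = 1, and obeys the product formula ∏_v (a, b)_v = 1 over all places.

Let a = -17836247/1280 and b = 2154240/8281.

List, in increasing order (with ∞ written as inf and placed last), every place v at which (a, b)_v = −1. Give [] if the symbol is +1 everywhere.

Mod squares: a ≡ -737035, b ≡ 935. Check v ∈ {∞, 2, 3, 5, 7, 11, 13, 17, 23, 29}.
v=∞: -737035 < 0 and 935 > 0  ⇒  (a,b)_∞ = +1.
v=13: a=13^1·(≡11), b=13^-2·(≡1) mod 13; (11|13)=-1, (1|13)=+1; (−1)^{1·-2·6}·(-1)^-2·(+1)^1 = +1.
v=7: a=7^0·(≡2), b=7^-2·(≡4) mod 7; (2|7)=+1, (4|7)=+1; (−1)^{0·-2·3}·(+1)^-2·(+1)^0 = +1.
v=23: a=23^1·(≡17), b=23^0·(≡14) mod 23; (17|23)=-1, (14|23)=-1; (−1)^{1·0·11}·(-1)^0·(-1)^1 = -1.
v=2: v_2(a)=-8, v_2(b)=8; units ≡ 5, 7 (mod 8); ε·ε+αω+βω = 0·1+-8·0+8·1 ≡ 0  ⇒  (a,b)_2 = +1.
v=3: a=3^0·(≡2), b=3^2·(≡2) mod 3; (2|3)=-1, (2|3)=-1; (−1)^{0·2·1}·(-1)^2·(-1)^0 = +1.
v=17: a=17^1·(≡3), b=17^1·(≡1) mod 17; (3|17)=-1, (1|17)=+1; (−1)^{1·1·8}·(-1)^1·(+1)^1 = -1.
v=5: a=5^-1·(≡3), b=5^1·(≡3) mod 5; (3|5)=-1, (3|5)=-1; (−1)^{-1·1·2}·(-1)^1·(-1)^-1 = +1.
v=11: a=11^2·(≡1), b=11^1·(≡2) mod 11; (1|11)=+1, (2|11)=-1; (−1)^{2·1·5}·(+1)^1·(-1)^2 = +1.
v=29: a=29^1·(≡19), b=29^0·(≡22) mod 29; (19|29)=-1, (22|29)=+1; (−1)^{1·0·14}·(-1)^0·(+1)^1 = +1.
Ram(-737035, 935) = {17, 23}; no ℚ_17-point on the conic.

[17, 23]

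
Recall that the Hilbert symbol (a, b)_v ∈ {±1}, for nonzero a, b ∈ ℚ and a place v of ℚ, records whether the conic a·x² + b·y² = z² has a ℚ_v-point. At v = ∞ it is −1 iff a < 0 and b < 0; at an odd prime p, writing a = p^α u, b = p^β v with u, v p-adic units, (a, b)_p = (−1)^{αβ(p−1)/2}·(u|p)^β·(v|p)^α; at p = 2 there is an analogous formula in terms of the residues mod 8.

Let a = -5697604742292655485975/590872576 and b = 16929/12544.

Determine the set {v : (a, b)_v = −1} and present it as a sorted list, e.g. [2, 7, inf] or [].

Mod squares: a ≡ -1426, b ≡ 209. Check v ∈ {∞, 2, 3, 5, 7, 11, 19, 23, 31}.
v=31: a=31^1·(≡1), b=31^0·(≡11) mod 31; (1|31)=+1, (11|31)=-1; (−1)^{1·0·15}·(+1)^0·(-1)^1 = -1.
v=2: v_2(a)=-19, v_2(b)=-8; units ≡ 7, 1 (mod 8); ε·ε+αω+βω = 1·0+-19·0+-8·0 ≡ 0  ⇒  (a,b)_2 = +1.
v=∞: -1426 < 0 and 209 > 0  ⇒  (a,b)_∞ = +1.
v=3: a=3^6·(≡2), b=3^4·(≡2) mod 3; (2|3)=-1, (2|3)=-1; (−1)^{6·4·1}·(-1)^4·(-1)^6 = +1.
v=7: a=7^-2·(≡1), b=7^-2·(≡6) mod 7; (1|7)=+1, (6|7)=-1; (−1)^{-2·-2·3}·(+1)^-2·(-1)^-2 = +1.
v=23: a=23^-1·(≡10), b=23^0·(≡18) mod 23; (10|23)=-1, (18|23)=+1; (−1)^{-1·0·11}·(-1)^0·(+1)^-1 = +1.
v=19: a=19^6·(≡10), b=19^1·(≡9) mod 19; (10|19)=-1, (9|19)=+1; (−1)^{6·1·9}·(-1)^1·(+1)^6 = -1.
v=11: a=11^8·(≡4), b=11^1·(≡8) mod 11; (4|11)=+1, (8|11)=-1; (−1)^{8·1·5}·(+1)^1·(-1)^8 = +1.
v=5: a=5^2·(≡1), b=5^0·(≡1) mod 5; (1|5)=+1, (1|5)=+1; (−1)^{2·0·2}·(+1)^0·(+1)^2 = +1.
|Ram(-1426, 209)| = 2, even; anisotropic at {19, 31}.

[19, 31]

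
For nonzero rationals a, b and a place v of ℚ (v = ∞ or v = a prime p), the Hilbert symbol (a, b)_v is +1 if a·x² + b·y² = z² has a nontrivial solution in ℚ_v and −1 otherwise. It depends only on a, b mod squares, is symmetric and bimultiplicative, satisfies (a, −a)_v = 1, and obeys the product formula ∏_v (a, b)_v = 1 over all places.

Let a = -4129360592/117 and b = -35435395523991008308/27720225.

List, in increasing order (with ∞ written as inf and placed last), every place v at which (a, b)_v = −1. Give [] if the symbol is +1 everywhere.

[2, 7, 53, inf]

(a, b) ≡ (-9293921, -133) mod (ℚ^×)²; places V = {2, 3, 5, 7, 13, 19, 41, 47, 53, ∞}.
(a,b)_7: α=1, u≡4; β=3, v≡2 (mod 7); (4|7)=+1, (2|7)=+1; sign (−1)^1·+1^3·+1^1 = -1.
(a,b)_47: α=1, u≡29; β=2, v≡16 (mod 47); (29|47)=-1, (16|47)=+1; sign (−1)^0·-1^2·+1^1 = +1.
(a,b)_2: α=4, β=2; u≡7, v≡3 (mod 8); ε(u)ε(v)=1·1, αω(v)=4·1, βω(u)=2·0; sum ≡ 1  ⇒  -1.
(a,b)_19: α=2, u≡4; β=5, v≡2 (mod 19); (4|19)=+1, (2|19)=-1; sign (−1)^0·+1^5·-1^2 = +1.
(a,b)_∞: sgn(-9293921)=−, sgn(-133)=−, so -1.
(a,b)_41: α=1, u≡31; β=2, v≡16 (mod 41); (31|41)=+1, (16|41)=+1; sign (−1)^0·+1^2·+1^1 = +1.
(a,b)_13: α=-1, u≡8; β=-2, v≡1 (mod 13); (8|13)=-1, (1|13)=+1; sign (−1)^0·-1^-2·+1^-1 = +1.
(a,b)_53: α=1, u≡41; β=2, v≡27 (mod 53); (41|53)=-1, (27|53)=-1; sign (−1)^0·-1^2·-1^1 = -1.
(a,b)_5: α=0, u≡4; β=-2, v≡3 (mod 5); (4|5)=+1, (3|5)=-1; sign (−1)^0·+1^-2·-1^0 = +1.
(a,b)_3: α=-2, u≡1; β=-8, v≡2 (mod 3); (1|3)=+1, (2|3)=-1; sign (−1)^0·+1^-8·-1^-2 = +1.
(-9293921, -133 / ℚ) ramifies at {2, 7, 53, ∞}: a division algebra.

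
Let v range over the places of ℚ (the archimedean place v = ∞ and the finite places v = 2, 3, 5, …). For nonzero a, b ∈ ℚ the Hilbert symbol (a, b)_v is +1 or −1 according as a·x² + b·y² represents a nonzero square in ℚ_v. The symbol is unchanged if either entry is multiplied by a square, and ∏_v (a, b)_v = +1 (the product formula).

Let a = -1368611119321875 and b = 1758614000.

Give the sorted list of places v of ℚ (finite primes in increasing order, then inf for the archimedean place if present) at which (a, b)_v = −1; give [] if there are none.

[11, 13]

Mod squares: a ≡ -715, b ≡ 215. Check v ∈ {∞, 2, 3, 5, 11, 13, 43}.
v=13: a=13^3·(≡9), b=13^2·(≡7) mod 13; (9|13)=+1, (7|13)=-1; (−1)^{3·2·6}·(+1)^2·(-1)^3 = -1.
v=11: a=11^3·(≡1), b=11^2·(≡8) mod 11; (1|11)=+1, (8|11)=-1; (−1)^{3·2·5}·(+1)^2·(-1)^3 = -1.
v=3: a=3^4·(≡2), b=3^0·(≡2) mod 3; (2|3)=-1, (2|3)=-1; (−1)^{4·0·1}·(-1)^0·(-1)^4 = +1.
v=∞: -715 < 0 and 215 > 0  ⇒  (a,b)_∞ = +1.
v=5: a=5^5·(≡2), b=5^3·(≡2) mod 5; (2|5)=-1, (2|5)=-1; (−1)^{5·3·2}·(-1)^3·(-1)^5 = +1.
v=2: v_2(a)=0, v_2(b)=4; units ≡ 5, 7 (mod 8); ε·ε+αω+βω = 0·1+0·0+4·1 ≡ 0  ⇒  (a,b)_2 = +1.
v=43: a=43^2·(≡1), b=43^1·(≡12) mod 43; (1|43)=+1, (12|43)=-1; (−1)^{2·1·21}·(+1)^1·(-1)^2 = +1.
Ram(-715, 215) = {11, 13}; no ℚ_11-point on the conic.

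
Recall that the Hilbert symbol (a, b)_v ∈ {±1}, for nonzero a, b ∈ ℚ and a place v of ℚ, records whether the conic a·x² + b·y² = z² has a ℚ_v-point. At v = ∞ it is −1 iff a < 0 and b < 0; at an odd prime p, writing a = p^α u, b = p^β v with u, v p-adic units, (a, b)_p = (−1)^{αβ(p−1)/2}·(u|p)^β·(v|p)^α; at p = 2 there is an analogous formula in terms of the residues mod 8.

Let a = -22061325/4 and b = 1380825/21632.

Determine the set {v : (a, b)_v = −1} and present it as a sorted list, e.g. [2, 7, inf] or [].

[2, 13]

(a, b) ≡ (-7293, 34) mod (ℚ^×)²; places V = {2, 3, 5, 11, 13, 17, 19, ∞}.
(a,b)_5: α=2, u≡3; β=2, v≡4 (mod 5); (3|5)=-1, (4|5)=+1; sign (−1)^0·-1^2·+1^2 = +1.
(a,b)_∞: sgn(-7293)=−, sgn(34)=+, so +1.
(a,b)_13: α=1, u≡2; β=-2, v≡11 (mod 13); (2|13)=-1, (11|13)=-1; sign (−1)^0·-1^-2·-1^1 = -1.
(a,b)_11: α=3, u≡6; β=0, v≡1 (mod 11); (6|11)=-1, (1|11)=+1; sign (−1)^0·-1^0·+1^3 = +1.
(a,b)_3: α=1, u≡2; β=2, v≡1 (mod 3); (2|3)=-1, (1|3)=+1; sign (−1)^0·-1^2·+1^1 = +1.
(a,b)_19: α=0, u≡3; β=2, v≡12 (mod 19); (3|19)=-1, (12|19)=-1; sign (−1)^0·-1^2·-1^0 = +1.
(a,b)_17: α=1, u≡1; β=1, v≡2 (mod 17); (1|17)=+1, (2|17)=+1; sign (−1)^0·+1^1·+1^1 = +1.
(a,b)_2: α=-2, β=-7; u≡3, v≡1 (mod 8); ε(u)ε(v)=1·0, αω(v)=-2·0, βω(u)=-7·1; sum ≡ 1  ⇒  -1.
(-7293, 34 / ℚ) ramifies at {2, 13}: a division algebra.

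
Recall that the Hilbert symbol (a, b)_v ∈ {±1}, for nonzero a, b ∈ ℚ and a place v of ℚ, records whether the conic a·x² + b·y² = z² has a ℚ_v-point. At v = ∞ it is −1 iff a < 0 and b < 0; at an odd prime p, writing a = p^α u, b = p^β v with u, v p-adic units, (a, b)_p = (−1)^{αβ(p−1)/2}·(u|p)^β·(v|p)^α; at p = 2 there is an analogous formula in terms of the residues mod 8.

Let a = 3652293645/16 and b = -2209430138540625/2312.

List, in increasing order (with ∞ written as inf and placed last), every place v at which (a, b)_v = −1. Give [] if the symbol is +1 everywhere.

[2, 7]

(a, b) ≡ (5, -770) mod (ℚ^×)²; places V = {2, 3, 5, 7, 11, 13, 17, ∞}.
(a,b)_3: α=6, u≡2; β=8, v≡1 (mod 3); (2|3)=-1, (1|3)=+1; sign (−1)^0·-1^8·+1^6 = +1.
(a,b)_5: α=1, u≡4; β=5, v≡1 (mod 5); (4|5)=+1, (1|5)=+1; sign (−1)^0·+1^5·+1^1 = +1.
(a,b)_13: α=2, u≡6; β=4, v≡9 (mod 13); (6|13)=-1, (9|13)=+1; sign (−1)^0·-1^4·+1^2 = +1.
(a,b)_∞: sgn(5)=+, sgn(-770)=−, so +1.
(a,b)_11: α=2, u≡5; β=1, v≡8 (mod 11); (5|11)=+1, (8|11)=-1; sign (−1)^0·+1^1·-1^2 = +1.
(a,b)_2: α=-4, β=-3; u≡5, v≡7 (mod 8); ε(u)ε(v)=0·1, αω(v)=-4·0, βω(u)=-3·1; sum ≡ 1  ⇒  -1.
(a,b)_17: α=0, u≡6; β=-2, v≡11 (mod 17); (6|17)=-1, (11|17)=-1; sign (−1)^0·-1^-2·-1^0 = +1.
(a,b)_7: α=2, u≡5; β=3, v≡2 (mod 7); (5|7)=-1, (2|7)=+1; sign (−1)^0·-1^3·+1^2 = -1.
Ram(5, -770) = {2, 7}; no ℚ_2-point on the conic.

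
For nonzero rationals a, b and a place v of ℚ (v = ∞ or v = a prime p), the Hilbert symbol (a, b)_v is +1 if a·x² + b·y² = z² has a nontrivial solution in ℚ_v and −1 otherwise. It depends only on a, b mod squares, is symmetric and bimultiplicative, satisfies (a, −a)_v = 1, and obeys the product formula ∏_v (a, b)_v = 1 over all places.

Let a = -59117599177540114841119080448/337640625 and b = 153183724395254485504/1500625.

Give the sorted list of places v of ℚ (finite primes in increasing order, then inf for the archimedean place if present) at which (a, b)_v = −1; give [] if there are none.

(a, b) ≡ (-5863, 34) mod (ℚ^×)²; places V = {2, 3, 5, 7, 11, 13, 17, 41, ∞}.
(a,b)_13: α=3, u≡4; β=2, v≡6 (mod 13); (4|13)=+1, (6|13)=-1; sign (−1)^0·+1^2·-1^3 = -1.
(a,b)_41: α=3, u≡25; β=2, v≡3 (mod 41); (25|41)=+1, (3|41)=-1; sign (−1)^0·+1^2·-1^3 = -1.
(a,b)_2: α=14, β=9; u≡1, v≡1 (mod 8); ε(u)ε(v)=0·0, αω(v)=14·0, βω(u)=9·0; sum ≡ 0  ⇒  +1.
(a,b)_3: α=-2, u≡2; β=0, v≡1 (mod 3); (2|3)=-1, (1|3)=+1; sign (−1)^0·-1^0·+1^-2 = +1.
(a,b)_5: α=-6, u≡3; β=-4, v≡4 (mod 5); (3|5)=-1, (4|5)=+1; sign (−1)^0·-1^-4·+1^-6 = +1.
(a,b)_∞: sgn(-5863)=−, sgn(34)=+, so +1.
(a,b)_17: α=4, u≡8; β=3, v≡13 (mod 17); (8|17)=+1, (13|17)=+1; sign (−1)^0·+1^3·+1^4 = +1.
(a,b)_11: α=11, u≡6; β=8, v≡1 (mod 11); (6|11)=-1, (1|11)=+1; sign (−1)^0·-1^8·+1^11 = +1.
(a,b)_7: α=-4, u≡5; β=-4, v≡6 (mod 7); (5|7)=-1, (6|7)=-1; sign (−1)^0·-1^-4·-1^-4 = +1.
|Ram(-5863, 34)| = 2, even; anisotropic at {13, 41}.

[13, 41]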